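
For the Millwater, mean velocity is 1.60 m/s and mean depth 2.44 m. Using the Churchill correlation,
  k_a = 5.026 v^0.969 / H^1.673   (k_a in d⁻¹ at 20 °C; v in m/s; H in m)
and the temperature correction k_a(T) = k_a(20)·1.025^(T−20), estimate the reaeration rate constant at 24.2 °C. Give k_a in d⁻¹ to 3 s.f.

k_a(20) = 5.026 × 1.60^0.969 / 2.44^1.673 = 5.026 × 1.577 / 4.447 = 1.782 d⁻¹.
k_a(24.2) = 1.782 × 1.025^(24.2−20) = 1.782 × 1.109 = 1.977 d⁻¹.

k_a ≈ 1.98 d⁻¹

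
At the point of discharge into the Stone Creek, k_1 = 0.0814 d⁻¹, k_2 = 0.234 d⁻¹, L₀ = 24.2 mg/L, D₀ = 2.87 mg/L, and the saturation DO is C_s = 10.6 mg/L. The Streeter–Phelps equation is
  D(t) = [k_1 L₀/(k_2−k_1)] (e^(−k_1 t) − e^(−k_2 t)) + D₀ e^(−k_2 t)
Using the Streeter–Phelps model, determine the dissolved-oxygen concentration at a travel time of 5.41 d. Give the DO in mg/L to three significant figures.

k_1 L₀/(k_2−k_1) = 0.0814×24.2/(0.234−0.0814) = 1.970/0.1526 = 12.91 mg/L.
e^(−k_1 t) = e^(−0.0814×5.410) = 0.6438; e^(−k_2 t) = e^(−0.234×5.410) = 0.2820.
D = 12.91 × (0.6438 − 0.2820) + 2.87 × 0.2820 = 4.671 + 0.8093 = 5.480 mg/L.
DO = C_s − D = 10.6 − 5.480 = 5.120 mg/L.

DO ≈ 5.12 mg/L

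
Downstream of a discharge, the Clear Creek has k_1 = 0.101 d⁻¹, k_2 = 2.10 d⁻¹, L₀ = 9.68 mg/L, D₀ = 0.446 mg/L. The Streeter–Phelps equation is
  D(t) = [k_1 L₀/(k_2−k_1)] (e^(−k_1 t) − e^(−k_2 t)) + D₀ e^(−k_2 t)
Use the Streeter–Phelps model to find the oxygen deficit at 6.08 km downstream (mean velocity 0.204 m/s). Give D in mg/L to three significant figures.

D ≈ 0.451 mg/L

Travel time t = x/v = 6.08 km / (0.204 m/s) = 6080 m / 0.204 m/s = 29800 s = 0.3450 d.
k_1 L₀/(k_2−k_1) = 0.101×9.68/(2.10−0.101) = 0.9777/1.999 = 0.4891 mg/L.
e^(−k_1 t) = e^(−0.101×0.3450) = 0.9658; e^(−k_2 t) = e^(−2.10×0.3450) = 0.4846.
D = 0.4891 × (0.9658 − 0.4846) + 0.446 × 0.4846 = 0.2353 + 0.2161 = 0.4515 mg/L.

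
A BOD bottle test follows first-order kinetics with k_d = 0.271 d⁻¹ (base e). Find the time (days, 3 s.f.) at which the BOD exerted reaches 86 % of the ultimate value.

t ≈ 7.26 d

y/L₀ = 1 − e^(−k_d t) = 0.86 ⇒ e^(−k_d t) = 0.140
t = −ln(0.140) / 0.271 = 1.966 / 0.271 = 7.255 d.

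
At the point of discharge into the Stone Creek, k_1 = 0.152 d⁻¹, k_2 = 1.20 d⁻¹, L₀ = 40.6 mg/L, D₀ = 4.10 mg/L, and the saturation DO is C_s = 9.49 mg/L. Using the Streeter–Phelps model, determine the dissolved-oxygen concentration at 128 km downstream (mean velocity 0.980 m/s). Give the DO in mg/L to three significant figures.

DO ≈ 5.10 mg/L

Travel time t = x/v = 128 km / (0.980 m/s) = 128000 m / 0.980 m/s = 130600 s = 1.512 d.
k_1 L₀/(k_2−k_1) = 0.152×40.6/(1.20−0.152) = 6.171/1.048 = 5.889 mg/L.
e^(−k_1 t) = e^(−0.152×1.512) = 0.7947; e^(−k_2 t) = e^(−1.20×1.512) = 0.1630.
D = 5.889 × (0.7947 − 0.1630) + 4.10 × 0.1630 = 3.720 + 0.6683 = 4.388 mg/L.
DO = C_s − D = 9.49 − 4.388 = 5.102 mg/L.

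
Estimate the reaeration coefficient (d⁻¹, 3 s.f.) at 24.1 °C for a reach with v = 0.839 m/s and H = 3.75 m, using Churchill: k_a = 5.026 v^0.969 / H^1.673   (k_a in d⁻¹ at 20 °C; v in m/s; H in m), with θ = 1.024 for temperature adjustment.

k_a(20) = 5.026 × 0.839^0.969 / 3.75^1.673 = 5.026 × 0.8436 / 9.128 = 0.4645 d⁻¹.
k_a(24.1) = 0.4645 × 1.024^(24.1−20) = 0.4645 × 1.102 = 0.5119 d⁻¹.

k_a ≈ 0.512 d⁻¹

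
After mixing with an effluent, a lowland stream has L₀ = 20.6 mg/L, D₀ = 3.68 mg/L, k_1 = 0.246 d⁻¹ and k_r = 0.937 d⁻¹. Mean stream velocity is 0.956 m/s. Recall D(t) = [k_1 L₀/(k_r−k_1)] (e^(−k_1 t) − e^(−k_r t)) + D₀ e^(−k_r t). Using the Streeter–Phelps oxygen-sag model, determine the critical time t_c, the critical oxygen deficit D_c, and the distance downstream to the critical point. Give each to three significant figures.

t_c = [1/(k_r−k_1)] ln[(k_r/k_1)(1 − D₀(k_r−k_1)/(k_1 L₀))]
= [1/(0.937−0.246)] ln[(0.937/0.246)(1 − 3.68×0.6910/(0.246×20.6))]
= (1/0.6910) ln[3.809 × 0.4982] = 1.447 × ln(1.898) = 1.447 × 0.6406 = 0.9271 d.
D_c = (k_1/k_r) L₀ e^(−k_1 t_c) = (0.246/0.937) × 20.6 × e^(−0.246×0.9271) = 0.2625 × 20.6 × 0.7961 = 4.305 mg/L.
x_c = v t_c = 0.956 m/s × 0.9271 d × 86400 s/d = 76580 m ≈ 76.6 km.

t_c ≈ 0.927 d; D_c ≈ 4.31 mg/L; x_c ≈ 76.6 km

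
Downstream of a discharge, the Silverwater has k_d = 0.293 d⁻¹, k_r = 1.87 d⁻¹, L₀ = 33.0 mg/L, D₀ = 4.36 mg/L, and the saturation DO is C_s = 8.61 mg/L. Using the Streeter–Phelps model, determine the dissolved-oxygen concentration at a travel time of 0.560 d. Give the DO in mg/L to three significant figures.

k_d L₀/(k_r−k_d) = 0.293×33.0/(1.87−0.293) = 9.669/1.577 = 6.131 mg/L.
e^(−k_d t) = e^(−0.293×0.5600) = 0.8487; e^(−k_r t) = e^(−1.87×0.5600) = 0.3509.
D = 6.131 × (0.8487 − 0.3509) + 4.36 × 0.3509 = 3.052 + 1.530 = 4.582 mg/L.
DO = C_s − D = 8.61 − 4.582 = 4.028 mg/L.

DO ≈ 4.03 mg/L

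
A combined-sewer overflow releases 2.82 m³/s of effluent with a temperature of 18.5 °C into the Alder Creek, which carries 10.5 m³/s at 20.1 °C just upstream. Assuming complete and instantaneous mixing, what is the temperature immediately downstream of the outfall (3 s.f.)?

Flow-weighted mixing: C = (Q_r C_r + Q_w C_w)/(Q_r + Q_w)
= (10.5×20.1 + 2.82×18.5)/(10.5 + 2.82) = 263.2/13.32 = 19.76 °C.

19.8 °C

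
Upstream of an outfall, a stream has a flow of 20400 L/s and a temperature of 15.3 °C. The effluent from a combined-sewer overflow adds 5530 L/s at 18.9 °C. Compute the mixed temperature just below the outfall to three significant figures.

16.1 °C

Flow-weighted mixing: C = (Q_r C_r + Q_w C_w)/(Q_r + Q_w)
= (20400×15.3 + 5530×18.9)/(20400 + 5530) = 416600/25930 = 16.07 °C.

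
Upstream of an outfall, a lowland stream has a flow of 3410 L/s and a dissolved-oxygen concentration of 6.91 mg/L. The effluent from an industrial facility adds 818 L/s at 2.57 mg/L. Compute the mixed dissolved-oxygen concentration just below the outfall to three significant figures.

6.07 mg/L

Flow-weighted mixing: C = (Q_r C_r + Q_w C_w)/(Q_r + Q_w)
= (3410×6.91 + 818×2.57)/(3410 + 818) = 25670/4228 = 6.070 mg/L.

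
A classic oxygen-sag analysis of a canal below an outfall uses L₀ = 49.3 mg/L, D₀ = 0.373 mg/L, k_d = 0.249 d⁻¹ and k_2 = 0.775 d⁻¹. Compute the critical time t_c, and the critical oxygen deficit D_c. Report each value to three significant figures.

t_c ≈ 2.13 d; D_c ≈ 9.32 mg/L

t_c = [1/(k_2−k_d)] ln[(k_2/k_d)(1 − D₀(k_2−k_d)/(k_d L₀))]
= [1/(0.775−0.249)] ln[(0.775/0.249)(1 − 0.373×0.5260/(0.249×49.3))]
= (1/0.5260) ln[3.112 × 0.9840] = 1.901 × ln(3.063) = 1.901 × 1.119 = 2.128 d.
D_c = (k_d/k_2) L₀ e^(−k_d t_c) = (0.249/0.775) × 49.3 × e^(−0.249×2.128) = 0.3213 × 49.3 × 0.5887 = 9.325 mg/L.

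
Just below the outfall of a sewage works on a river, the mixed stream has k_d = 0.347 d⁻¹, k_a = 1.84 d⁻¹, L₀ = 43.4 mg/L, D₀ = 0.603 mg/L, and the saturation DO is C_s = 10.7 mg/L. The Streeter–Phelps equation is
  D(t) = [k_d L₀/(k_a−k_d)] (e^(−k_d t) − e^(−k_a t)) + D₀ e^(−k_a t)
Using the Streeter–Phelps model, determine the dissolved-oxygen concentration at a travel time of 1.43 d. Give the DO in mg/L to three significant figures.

k_d L₀/(k_a−k_d) = 0.347×43.4/(1.84−0.347) = 15.06/1.493 = 10.09 mg/L.
e^(−k_d t) = e^(−0.347×1.430) = 0.6088; e^(−k_a t) = e^(−1.84×1.430) = 0.07199.
D = 10.09 × (0.6088 − 0.07199) + 0.603 × 0.07199 = 5.415 + 0.04341 = 5.459 mg/L.
DO = C_s − D = 10.7 − 5.459 = 5.241 mg/L.

DO ≈ 5.24 mg/L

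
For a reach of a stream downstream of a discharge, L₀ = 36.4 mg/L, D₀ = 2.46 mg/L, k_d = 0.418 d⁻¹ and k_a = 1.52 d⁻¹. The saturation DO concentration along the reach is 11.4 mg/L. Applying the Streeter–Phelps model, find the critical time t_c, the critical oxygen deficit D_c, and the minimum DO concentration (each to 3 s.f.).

t_c ≈ 0.993 d; D_c ≈ 6.61 mg/L; min DO ≈ 4.79 mg/L

At the critical point dD/dt = 0, so k_d L₀ e^(−k_d t) = k_a D. Substituting D(t) from the Streeter–Phelps equation and solving for t gives
t_c = ln[(k_a/k_d)(1 − D₀(k_a−k_d)/(k_d L₀))] / (k_a−k_d).
Here k_a−k_d = 1.102 d⁻¹ and 1 − D₀(k_a−k_d)/(k_d L₀) = 1 − 2.46×1.102/(0.418×36.4) = 0.8218, so
t_c = ln(3.636 × 0.8218) / 1.102 = 1.095 / 1.102 = 0.9934 d.
L(t_c) = L₀ e^(−k_d t_c) = 36.4 × 0.6602 = 24.03 mg/L, and at the critical point k_a D_c = k_d L, so D_c = (0.418/1.52) × 24.03 = 6.608 mg/L.
Minimum DO = C_s − D_c = 11.4 − 6.608 = 4.792 mg/L.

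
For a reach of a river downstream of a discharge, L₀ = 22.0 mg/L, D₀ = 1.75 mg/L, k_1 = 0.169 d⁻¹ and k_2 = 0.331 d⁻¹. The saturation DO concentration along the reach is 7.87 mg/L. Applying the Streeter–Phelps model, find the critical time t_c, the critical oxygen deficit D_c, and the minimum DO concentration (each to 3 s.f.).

With k_2/k_1 = 1.959 and 1 − D₀(k_2−k_1)/(k_1 L₀) = 0.9237,
t_c = ln(1.959 × 0.9237) / (0.331 − 0.169) = ln(1.809) / 0.1620 = 0.5929/0.1620 = 3.660 d.
L(t_c) = L₀ e^(−k_1 t_c) = 22.0 × 0.5387 = 11.85 mg/L, and at the critical point k_2 D_c = k_1 L, so D_c = (0.169/0.331) × 11.85 = 6.051 mg/L.
Minimum DO = C_s − D_c = 7.87 − 6.051 = 1.819 mg/L.

t_c ≈ 3.66 d; D_c ≈ 6.05 mg/L; min DO ≈ 1.82 mg/L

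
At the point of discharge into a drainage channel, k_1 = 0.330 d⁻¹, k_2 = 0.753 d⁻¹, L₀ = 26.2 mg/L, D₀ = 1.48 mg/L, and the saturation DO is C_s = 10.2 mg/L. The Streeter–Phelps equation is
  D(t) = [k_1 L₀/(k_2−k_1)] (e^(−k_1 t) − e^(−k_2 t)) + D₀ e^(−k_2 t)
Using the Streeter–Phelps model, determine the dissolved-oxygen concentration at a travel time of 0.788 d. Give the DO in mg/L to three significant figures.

k_1 L₀/(k_2−k_1) = 0.330×26.2/(0.753−0.330) = 8.646/0.4230 = 20.44 mg/L.
e^(−k_1 t) = e^(−0.330×0.7880) = 0.7710; e^(−k_2 t) = e^(−0.753×0.7880) = 0.5525.
D = 20.44 × (0.7710 − 0.5525) + 1.48 × 0.5525 = 4.467 + 0.8176 = 5.285 mg/L.
DO = C_s − D = 10.2 − 5.285 = 4.915 mg/L.

DO ≈ 4.92 mg/L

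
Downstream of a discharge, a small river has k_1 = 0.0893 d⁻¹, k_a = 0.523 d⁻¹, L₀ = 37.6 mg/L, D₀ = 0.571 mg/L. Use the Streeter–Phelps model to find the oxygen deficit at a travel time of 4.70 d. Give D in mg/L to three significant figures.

D ≈ 4.47 mg/L

k_1 L₀/(k_a−k_1) = 0.0893×37.6/(0.523−0.0893) = 3.358/0.4337 = 7.742 mg/L.
e^(−k_1 t) = e^(−0.0893×4.700) = 0.6572; e^(−k_a t) = e^(−0.523×4.700) = 0.08560.
D = 7.742 × (0.6572 − 0.08560) + 0.571 × 0.08560 = 4.426 + 0.04888 = 4.474 mg/L.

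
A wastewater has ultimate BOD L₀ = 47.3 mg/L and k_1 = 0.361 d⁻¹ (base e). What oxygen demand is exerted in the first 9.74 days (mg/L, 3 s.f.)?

y ≈ 45.9 mg/L

y_t = L₀(1 − e^(−k_1 t)) = 47.3 × (1 − e^(−0.361×9.74))
= 47.3 × (1 − 0.02971) = 47.3 × 0.9703 = 45.89 mg/L.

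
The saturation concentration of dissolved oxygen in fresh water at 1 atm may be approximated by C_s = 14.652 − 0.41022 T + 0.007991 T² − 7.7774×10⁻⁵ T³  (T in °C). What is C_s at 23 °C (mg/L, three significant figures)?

C_s = 14.652 − 0.41022×23 + 0.007991×23² − 7.7774×10⁻⁵×23³ = 8.498 mg/L.

C_s ≈ 8.50 mg/L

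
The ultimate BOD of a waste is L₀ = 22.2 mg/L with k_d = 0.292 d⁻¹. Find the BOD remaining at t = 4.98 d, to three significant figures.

L ≈ 5.19 mg/L

L_t = L₀ e^(−k_d t) = 22.2 × e^(−0.292×4.98) = 22.2 × 0.2336 = 5.186 mg/L.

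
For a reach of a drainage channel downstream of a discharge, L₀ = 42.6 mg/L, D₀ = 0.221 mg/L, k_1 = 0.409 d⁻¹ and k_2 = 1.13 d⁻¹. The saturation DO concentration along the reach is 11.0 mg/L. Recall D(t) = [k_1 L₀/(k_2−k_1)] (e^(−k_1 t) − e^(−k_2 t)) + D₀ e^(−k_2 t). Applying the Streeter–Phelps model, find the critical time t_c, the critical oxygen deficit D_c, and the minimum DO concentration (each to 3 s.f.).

With k_2/k_1 = 2.763 and 1 − D₀(k_2−k_1)/(k_1 L₀) = 0.9909,
t_c = ln(2.763 × 0.9909) / (1.13 − 0.409) = ln(2.738) / 0.7210 = 1.007/0.7210 = 1.397 d.
L(t_c) = L₀ e^(−k_1 t_c) = 42.6 × 0.5648 = 24.06 mg/L, and at the critical point k_2 D_c = k_1 L, so D_c = (0.409/1.13) × 24.06 = 8.709 mg/L.
Minimum DO = C_s − D_c = 11.0 − 8.709 = 2.291 mg/L.

t_c ≈ 1.40 d; D_c ≈ 8.71 mg/L; min DO ≈ 2.29 mg/L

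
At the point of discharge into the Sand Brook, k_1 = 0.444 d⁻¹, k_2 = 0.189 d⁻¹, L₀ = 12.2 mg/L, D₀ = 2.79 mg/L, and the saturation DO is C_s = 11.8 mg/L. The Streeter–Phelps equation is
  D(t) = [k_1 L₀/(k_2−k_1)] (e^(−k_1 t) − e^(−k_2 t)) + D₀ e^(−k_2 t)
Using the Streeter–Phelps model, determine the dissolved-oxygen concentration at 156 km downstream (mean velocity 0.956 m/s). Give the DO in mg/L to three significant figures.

Travel time t = x/v = 156 km / (0.956 m/s) = 156000 m / 0.956 m/s = 163200 s = 1.889 d.
k_1 L₀/(k_2−k_1) = 0.444×12.2/(0.189−0.444) = 5.417/-0.2550 = -21.24 mg/L.
e^(−k_1 t) = e^(−0.444×1.889) = 0.4323; e^(−k_2 t) = e^(−0.189×1.889) = 0.6998.
D = -21.24 × (0.4323 − 0.6998) + 2.79 × 0.6998 = 5.682 + 1.952 = 7.634 mg/L.
DO = C_s − D = 11.8 − 7.634 = 4.166 mg/L.

DO ≈ 4.17 mg/L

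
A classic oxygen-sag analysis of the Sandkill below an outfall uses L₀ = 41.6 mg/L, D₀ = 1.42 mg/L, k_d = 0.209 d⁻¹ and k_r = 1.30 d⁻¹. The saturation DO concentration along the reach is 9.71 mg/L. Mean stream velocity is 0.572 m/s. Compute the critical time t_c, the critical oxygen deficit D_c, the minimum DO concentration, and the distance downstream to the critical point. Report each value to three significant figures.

At the critical point dD/dt = 0, so k_d L₀ e^(−k_d t) = k_r D. Substituting D(t) from the Streeter–Phelps equation and solving for t gives
t_c = ln[(k_r/k_d)(1 − D₀(k_r−k_d)/(k_d L₀))] / (k_r−k_d).
Here k_r−k_d = 1.091 d⁻¹ and 1 − D₀(k_r−k_d)/(k_d L₀) = 1 − 1.42×1.091/(0.209×41.6) = 0.8218, so
t_c = ln(6.220 × 0.8218) / 1.091 = 1.632 / 1.091 = 1.495 d.
L(t_c) = L₀ e^(−k_d t_c) = 41.6 × 0.7316 = 30.43 mg/L, and at the critical point k_r D_c = k_d L, so D_c = (0.209/1.30) × 30.43 = 4.893 mg/L.
Minimum DO = C_s − D_c = 9.71 − 4.893 = 4.817 mg/L.
x_c = v t_c = 0.572 m/s × 1.495 d × 86400 s/d = 73910 m ≈ 73.9 km.

t_c ≈ 1.50 d; D_c ≈ 4.89 mg/L; min DO ≈ 4.82 mg/L; x_c ≈ 73.9 km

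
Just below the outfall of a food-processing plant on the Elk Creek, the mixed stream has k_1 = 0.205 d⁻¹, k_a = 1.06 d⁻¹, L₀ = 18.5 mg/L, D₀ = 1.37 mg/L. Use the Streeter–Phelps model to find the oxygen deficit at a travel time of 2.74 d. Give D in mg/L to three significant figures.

D ≈ 2.36 mg/L

k_1 L₀/(k_a−k_1) = 0.205×18.5/(1.06−0.205) = 3.792/0.8550 = 4.436 mg/L.
e^(−k_1 t) = e^(−0.205×2.740) = 0.5702; e^(−k_a t) = e^(−1.06×2.740) = 0.05478.
D = 4.436 × (0.5702 − 0.05478) + 1.37 × 0.05478 = 2.286 + 0.07505 = 2.361 mg/L.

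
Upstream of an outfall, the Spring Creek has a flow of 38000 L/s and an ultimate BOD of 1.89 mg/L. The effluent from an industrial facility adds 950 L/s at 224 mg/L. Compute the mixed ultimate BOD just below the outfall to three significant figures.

Flow-weighted mixing: C = (Q_r C_r + Q_w C_w)/(Q_r + Q_w)
= (38000×1.89 + 950×224)/(38000 + 950) = 284600/38950 = 7.307 mg/L.

7.31 mg/L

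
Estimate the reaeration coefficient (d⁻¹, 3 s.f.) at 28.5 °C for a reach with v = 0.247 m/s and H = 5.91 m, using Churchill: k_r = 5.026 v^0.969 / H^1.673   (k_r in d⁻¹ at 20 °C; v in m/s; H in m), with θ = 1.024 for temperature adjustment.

k_r ≈ 0.0812 d⁻¹

k_r(20) = 5.026 × 0.247^0.969 / 5.91^1.673 = 5.026 × 0.2579 / 19.54 = 0.06636 d⁻¹.
k_r(28.5) = 0.06636 × 1.024^(28.5−20) = 0.06636 × 1.223 = 0.08118 d⁻¹.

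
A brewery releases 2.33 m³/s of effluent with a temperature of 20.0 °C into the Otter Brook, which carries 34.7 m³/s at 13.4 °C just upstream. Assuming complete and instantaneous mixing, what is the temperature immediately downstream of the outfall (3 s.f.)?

13.8 °C

Flow-weighted mixing: C = (Q_r C_r + Q_w C_w)/(Q_r + Q_w)
= (34.7×13.4 + 2.33×20.0)/(34.7 + 2.33) = 511.6/37.03 = 13.82 °C.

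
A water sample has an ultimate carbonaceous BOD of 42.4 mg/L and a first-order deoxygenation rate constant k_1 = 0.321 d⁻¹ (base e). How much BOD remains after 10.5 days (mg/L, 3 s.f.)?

L_t = L₀ e^(−k_1 t) = 42.4 × e^(−0.321×10.5) = 42.4 × 0.03437 = 1.457 mg/L.

L ≈ 1.46 mg/L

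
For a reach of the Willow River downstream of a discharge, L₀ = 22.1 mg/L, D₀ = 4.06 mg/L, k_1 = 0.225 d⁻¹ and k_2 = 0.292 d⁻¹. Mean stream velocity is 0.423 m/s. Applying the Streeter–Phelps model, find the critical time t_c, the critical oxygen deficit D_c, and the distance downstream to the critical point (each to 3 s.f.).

t_c ≈ 3.05 d; D_c ≈ 8.57 mg/L; x_c ≈ 111 km

At the critical point dD/dt = 0, so k_1 L₀ e^(−k_1 t) = k_2 D. Substituting D(t) from the Streeter–Phelps equation and solving for t gives
t_c = ln[(k_2/k_1)(1 − D₀(k_2−k_1)/(k_1 L₀))] / (k_2−k_1).
Here k_2−k_1 = 0.06700 d⁻¹ and 1 − D₀(k_2−k_1)/(k_1 L₀) = 1 − 4.06×0.06700/(0.225×22.1) = 0.9453, so
t_c = ln(1.298 × 0.9453) / 0.06700 = 0.2044 / 0.06700 = 3.051 d.
D_c = (k_1/k_2) L₀ e^(−k_1 t_c) = (0.225/0.292) × 22.1 × e^(−0.225×3.051) = 0.7705 × 22.1 × 0.5034 = 8.572 mg/L.
x_c = v t_c = 0.423 m/s × 3.051 d × 86400 s/d = 111500 m ≈ 111 km.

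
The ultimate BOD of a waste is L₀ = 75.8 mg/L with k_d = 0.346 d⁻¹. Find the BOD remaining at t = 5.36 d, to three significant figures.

L_t = L₀ e^(−k_d t) = 75.8 × e^(−0.346×5.36) = 75.8 × 0.1565 = 11.86 mg/L.

L ≈ 11.9 mg/L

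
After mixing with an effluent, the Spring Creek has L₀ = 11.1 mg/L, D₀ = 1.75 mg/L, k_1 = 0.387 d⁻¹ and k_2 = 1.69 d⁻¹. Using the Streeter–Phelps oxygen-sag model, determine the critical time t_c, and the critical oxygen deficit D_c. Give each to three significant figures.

t_c = [1/(k_2−k_1)] ln[(k_2/k_1)(1 − D₀(k_2−k_1)/(k_1 L₀))]
= [1/(1.69−0.387)] ln[(1.69/0.387)(1 − 1.75×1.303/(0.387×11.1))]
= (1/1.303) ln[4.367 × 0.4692] = 0.7675 × ln(2.049) = 0.7675 × 0.7173 = 0.5505 d.
D_c = (k_1/k_2) L₀ e^(−k_1 t_c) = (0.387/1.69) × 11.1 × e^(−0.387×0.5505) = 0.2290 × 11.1 × 0.8081 = 2.054 mg/L.

t_c ≈ 0.550 d; D_c ≈ 2.05 mg/L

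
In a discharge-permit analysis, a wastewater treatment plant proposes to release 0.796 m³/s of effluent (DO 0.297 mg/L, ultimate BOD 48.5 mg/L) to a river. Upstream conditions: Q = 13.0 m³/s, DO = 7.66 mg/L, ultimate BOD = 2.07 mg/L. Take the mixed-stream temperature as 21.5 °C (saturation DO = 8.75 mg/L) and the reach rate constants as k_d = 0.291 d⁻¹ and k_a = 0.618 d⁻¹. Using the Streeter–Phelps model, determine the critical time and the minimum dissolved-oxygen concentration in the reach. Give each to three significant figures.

Mixed DO = (13.0×7.66 + 0.796×0.297)/(13.0+0.796) = 99.82/13.80 = 7.235 mg/L.
Mixed L₀ = (13.0×2.07 + 0.796×48.5)/(13.80) = 65.52/13.80 = 4.749 mg/L.
Initial deficit D₀ = C_s − DO₀ = 8.75 − 7.235 = 1.515 mg/L.
t_c = (1/0.3270) ln[(0.618/0.291)(1 − 1.515×0.3270/(0.291×4.749))] = 3.058 × ln(1.362) = 0.9459 d.
D_c = (0.291/0.618) × 4.749 × e^(−0.291×0.9459) = 0.4709 × 4.749 × 0.7594 = 1.698 mg/L.
Minimum DO = 8.75 − 1.698 = 7.052 mg/L.

t_c ≈ 0.946 d; minimum DO ≈ 7.05 mg/L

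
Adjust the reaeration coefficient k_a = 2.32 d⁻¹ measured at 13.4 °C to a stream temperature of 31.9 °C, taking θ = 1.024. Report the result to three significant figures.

k_a(T₂) = k_a(T₁) · θ^(T₂−T₁) = 2.32 × 1.024^(31.9−13.4)
= 2.32 × 1.024^18.5 = 2.32 × 1.551 = 3.598 d⁻¹.

k_a ≈ 3.60 d⁻¹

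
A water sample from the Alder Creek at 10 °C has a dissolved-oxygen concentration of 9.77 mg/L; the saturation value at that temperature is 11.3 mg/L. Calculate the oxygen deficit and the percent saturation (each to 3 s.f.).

D = C_s − C = 11.3 − 9.77 = 1.53 mg/L.
% saturation = 9.77/11.3 × 100 = 86.5 %.

D ≈ 1.53 mg/L; 86.5 % saturation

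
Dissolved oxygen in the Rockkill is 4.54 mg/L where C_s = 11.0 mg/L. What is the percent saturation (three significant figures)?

41.3 % saturation

% saturation = C/C_s × 100 = 4.54/11.0 × 100 = 41.3 %.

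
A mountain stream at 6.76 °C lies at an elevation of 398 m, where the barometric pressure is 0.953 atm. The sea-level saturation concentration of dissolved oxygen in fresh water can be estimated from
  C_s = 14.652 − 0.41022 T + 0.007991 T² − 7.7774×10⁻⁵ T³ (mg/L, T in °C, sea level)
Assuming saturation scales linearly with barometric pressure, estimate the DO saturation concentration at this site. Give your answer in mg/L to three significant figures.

C_s ≈ 11.6 mg/L

At sea level: C_s = 14.652 − 0.41022×6.76 + 0.007991×6.76² − 7.7774×10⁻⁵×6.76³ = 12.22 mg/L.
Pressure correction: C_s' = 12.22 × 0.953 = 11.65 mg/L.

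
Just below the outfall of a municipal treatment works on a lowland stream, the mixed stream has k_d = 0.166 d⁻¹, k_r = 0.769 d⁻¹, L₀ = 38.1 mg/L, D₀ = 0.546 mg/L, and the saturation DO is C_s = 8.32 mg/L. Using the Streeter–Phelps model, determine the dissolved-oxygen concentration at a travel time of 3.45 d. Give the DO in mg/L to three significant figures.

DO ≈ 3.10 mg/L

k_d L₀/(k_r−k_d) = 0.166×38.1/(0.769−0.166) = 6.325/0.6030 = 10.49 mg/L.
e^(−k_d t) = e^(−0.166×3.450) = 0.5640; e^(−k_r t) = e^(−0.769×3.450) = 0.07044.
D = 10.49 × (0.5640 − 0.07044) + 0.546 × 0.07044 = 5.177 + 0.03846 = 5.215 mg/L.
DO = C_s − D = 8.32 − 5.215 = 3.105 mg/L.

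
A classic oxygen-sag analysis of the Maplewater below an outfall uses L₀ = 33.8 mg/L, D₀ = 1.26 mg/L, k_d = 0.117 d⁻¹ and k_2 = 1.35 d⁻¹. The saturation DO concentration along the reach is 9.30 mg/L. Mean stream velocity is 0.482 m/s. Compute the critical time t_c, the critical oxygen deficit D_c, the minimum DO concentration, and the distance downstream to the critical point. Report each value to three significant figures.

t_c ≈ 1.58 d; D_c ≈ 2.44 mg/L; min DO ≈ 6.86 mg/L; x_c ≈ 65.8 km

t_c = [1/(k_2−k_d)] ln[(k_2/k_d)(1 − D₀(k_2−k_d)/(k_d L₀))]
= [1/(1.35−0.117)] ln[(1.35/0.117)(1 − 1.26×1.233/(0.117×33.8))]
= (1/1.233) ln[11.54 × 0.6071] = 0.8110 × ln(7.006) = 0.8110 × 1.947 = 1.579 d.
D_c = (k_d/k_2) L₀ e^(−k_d t_c) = (0.117/1.35) × 33.8 × e^(−0.117×1.579) = 0.08667 × 33.8 × 0.8313 = 2.435 mg/L.
Minimum DO = C_s − D_c = 9.30 − 2.435 = 6.865 mg/L.
x_c = v t_c = 0.482 m/s × 1.579 d × 86400 s/d = 65750 m ≈ 65.8 km.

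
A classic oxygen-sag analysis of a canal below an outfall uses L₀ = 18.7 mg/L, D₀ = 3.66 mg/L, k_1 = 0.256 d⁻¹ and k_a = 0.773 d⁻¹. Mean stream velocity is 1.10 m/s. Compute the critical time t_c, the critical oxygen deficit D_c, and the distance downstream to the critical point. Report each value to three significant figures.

At the critical point dD/dt = 0, so k_1 L₀ e^(−k_1 t) = k_a D. Substituting D(t) from the Streeter–Phelps equation and solving for t gives
t_c = ln[(k_a/k_1)(1 − D₀(k_a−k_1)/(k_1 L₀))] / (k_a−k_1).
Here k_a−k_1 = 0.5170 d⁻¹ and 1 − D₀(k_a−k_1)/(k_1 L₀) = 1 − 3.66×0.5170/(0.256×18.7) = 0.6047, so
t_c = ln(3.020 × 0.6047) / 0.5170 = 0.6021 / 0.5170 = 1.165 d.
L(t_c) = L₀ e^(−k_1 t_c) = 18.7 × 0.7422 = 13.88 mg/L, and at the critical point k_a D_c = k_1 L, so D_c = (0.256/0.773) × 13.88 = 4.596 mg/L.
x_c = v t_c = 1.10 m/s × 1.165 d × 86400 s/d = 110700 m ≈ 111 km.

t_c ≈ 1.16 d; D_c ≈ 4.60 mg/L; x_c ≈ 111 km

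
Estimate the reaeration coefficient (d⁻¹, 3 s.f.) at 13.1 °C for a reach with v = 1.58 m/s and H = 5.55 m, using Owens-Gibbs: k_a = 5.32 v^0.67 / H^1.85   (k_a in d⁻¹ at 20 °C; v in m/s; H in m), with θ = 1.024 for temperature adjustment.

k_a(20) = 5.32 × 1.58^0.67 / 5.55^1.85 = 5.32 × 1.359 / 23.82 = 0.3034 d⁻¹.
k_a(13.1) = 0.3034 × 1.024^(13.1−20) = 0.3034 × 0.8490 = 0.2576 d⁻¹.

k_a ≈ 0.258 d⁻¹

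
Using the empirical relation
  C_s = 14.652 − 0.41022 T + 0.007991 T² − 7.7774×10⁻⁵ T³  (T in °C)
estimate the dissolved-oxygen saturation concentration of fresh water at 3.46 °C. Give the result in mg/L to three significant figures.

C_s = 14.652 − 0.41022×3.46 + 0.007991×3.46² − 7.7774×10⁻⁵×3.46³ = 13.33 mg/L.

C_s ≈ 13.3 mg/L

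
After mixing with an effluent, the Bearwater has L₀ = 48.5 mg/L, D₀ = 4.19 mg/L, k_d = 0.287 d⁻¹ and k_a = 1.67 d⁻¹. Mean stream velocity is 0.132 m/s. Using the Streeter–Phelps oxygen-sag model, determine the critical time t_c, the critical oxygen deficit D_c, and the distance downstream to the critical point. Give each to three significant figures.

t_c = [1/(k_a−k_d)] ln[(k_a/k_d)(1 − D₀(k_a−k_d)/(k_d L₀))]
= [1/(1.67−0.287)] ln[(1.67/0.287)(1 − 4.19×1.383/(0.287×48.5))]
= (1/1.383) ln[5.819 × 0.5837] = 0.7231 × ln(3.396) = 0.7231 × 1.223 = 0.8841 d.
D_c = (k_d/k_a) L₀ e^(−k_d t_c) = (0.287/1.67) × 48.5 × e^(−0.287×0.8841) = 0.1719 × 48.5 × 0.7759 = 6.467 mg/L.
x_c = v t_c = 0.132 m/s × 0.8841 d × 86400 s/d = 10080 m ≈ 10.1 km.

t_c ≈ 0.884 d; D_c ≈ 6.47 mg/L; x_c ≈ 10.1 km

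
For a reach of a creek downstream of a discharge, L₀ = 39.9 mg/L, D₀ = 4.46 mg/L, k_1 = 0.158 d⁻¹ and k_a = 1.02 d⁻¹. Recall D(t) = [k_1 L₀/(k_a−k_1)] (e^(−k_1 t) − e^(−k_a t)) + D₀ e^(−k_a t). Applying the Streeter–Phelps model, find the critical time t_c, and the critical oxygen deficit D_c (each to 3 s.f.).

With k_a/k_1 = 6.456 and 1 − D₀(k_a−k_1)/(k_1 L₀) = 0.3902,
t_c = ln(6.456 × 0.3902) / (1.02 − 0.158) = ln(2.519) / 0.8620 = 0.9238/0.8620 = 1.072 d.
D_c = (k_1/k_a) L₀ e^(−k_1 t_c) = (0.158/1.02) × 39.9 × e^(−0.158×1.072) = 0.1549 × 39.9 × 0.8442 = 5.218 mg/L.

t_c ≈ 1.07 d; D_c ≈ 5.22 mg/L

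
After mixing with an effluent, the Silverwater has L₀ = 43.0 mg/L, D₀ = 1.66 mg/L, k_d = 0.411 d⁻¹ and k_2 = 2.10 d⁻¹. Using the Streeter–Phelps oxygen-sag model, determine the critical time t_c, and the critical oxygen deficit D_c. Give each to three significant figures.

t_c ≈ 0.863 d; D_c ≈ 5.90 mg/L

With k_2/k_d = 5.109 and 1 − D₀(k_2−k_d)/(k_d L₀) = 0.8414,
t_c = ln(5.109 × 0.8414) / (2.10 − 0.411) = ln(4.299) / 1.689 = 1.458/1.689 = 0.8634 d.
D_c = (k_d/k_2) L₀ e^(−k_d t_c) = (0.411/2.10) × 43.0 × e^(−0.411×0.8634) = 0.1957 × 43.0 × 0.7013 = 5.902 mg/L.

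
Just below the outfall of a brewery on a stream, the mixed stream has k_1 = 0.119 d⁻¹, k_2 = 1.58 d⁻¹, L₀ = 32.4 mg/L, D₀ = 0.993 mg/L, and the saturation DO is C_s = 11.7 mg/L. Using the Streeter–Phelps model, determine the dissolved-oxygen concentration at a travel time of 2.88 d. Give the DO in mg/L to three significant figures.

DO ≈ 9.84 mg/L

k_1 L₀/(k_2−k_1) = 0.119×32.4/(1.58−0.119) = 3.856/1.461 = 2.639 mg/L.
e^(−k_1 t) = e^(−0.119×2.880) = 0.7098; e^(−k_2 t) = e^(−1.58×2.880) = 0.01056.
D = 2.639 × (0.7098 − 0.01056) + 0.993 × 0.01056 = 1.845 + 0.01049 = 1.856 mg/L.
DO = C_s − D = 11.7 − 1.856 = 9.844 mg/L.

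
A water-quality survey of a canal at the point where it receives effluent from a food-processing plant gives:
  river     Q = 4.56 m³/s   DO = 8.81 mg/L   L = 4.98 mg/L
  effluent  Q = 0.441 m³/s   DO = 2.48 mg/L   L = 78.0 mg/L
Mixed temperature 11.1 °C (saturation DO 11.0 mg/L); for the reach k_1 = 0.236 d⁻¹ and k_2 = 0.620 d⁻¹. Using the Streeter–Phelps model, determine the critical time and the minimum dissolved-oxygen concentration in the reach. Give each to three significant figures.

Mixed DO = (4.56×8.81 + 0.441×2.48)/(4.56+0.441) = 41.27/5.001 = 8.252 mg/L.
Mixed L₀ = (4.56×4.98 + 0.441×78.0)/(5.001) = 57.11/5.001 = 11.42 mg/L.
Initial deficit D₀ = C_s − DO₀ = 11.0 − 8.252 = 2.748 mg/L.
t_c = (1/0.3840) ln[(0.620/0.236)(1 − 2.748×0.3840/(0.236×11.42))] = 2.604 × ln(1.598) = 1.221 d.
D_c = (0.236/0.620) × 11.42 × e^(−0.236×1.221) = 0.3806 × 11.42 × 0.7496 = 3.258 mg/L.
Minimum DO = 11.0 − 3.258 = 7.742 mg/L.

t_c ≈ 1.22 d; minimum DO ≈ 7.74 mg/L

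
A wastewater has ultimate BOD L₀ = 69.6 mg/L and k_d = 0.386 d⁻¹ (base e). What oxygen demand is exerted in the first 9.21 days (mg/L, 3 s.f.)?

y_t = L₀(1 − e^(−k_d t)) = 69.6 × (1 − e^(−0.386×9.21))
= 69.6 × (1 − 0.02858) = 69.6 × 0.9714 = 67.61 mg/L.

y ≈ 67.6 mg/L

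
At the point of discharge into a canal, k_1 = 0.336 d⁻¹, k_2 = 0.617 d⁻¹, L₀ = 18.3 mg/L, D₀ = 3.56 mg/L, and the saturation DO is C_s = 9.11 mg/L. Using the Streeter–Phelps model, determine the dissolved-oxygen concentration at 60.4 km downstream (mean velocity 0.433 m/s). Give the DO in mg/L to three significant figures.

DO ≈ 3.16 mg/L

Travel time t = x/v = 60.4 km / (0.433 m/s) = 60400 m / 0.433 m/s = 139500 s = 1.614 d.
k_1 L₀/(k_2−k_1) = 0.336×18.3/(0.617−0.336) = 6.149/0.2810 = 21.88 mg/L.
e^(−k_1 t) = e^(−0.336×1.614) = 0.5813; e^(−k_2 t) = e^(−0.617×1.614) = 0.3693.
D = 21.88 × (0.5813 − 0.3693) + 3.56 × 0.3693 = 4.639 + 1.315 = 5.954 mg/L.
DO = C_s − D = 9.11 − 5.954 = 3.156 mg/L.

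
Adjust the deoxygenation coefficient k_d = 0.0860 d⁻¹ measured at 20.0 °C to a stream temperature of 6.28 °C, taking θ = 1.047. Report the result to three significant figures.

k_d ≈ 0.0458 d⁻¹

k_d(T₂) = k_d(T₁) · θ^(T₂−T₁) = 0.0860 × 1.047^(6.28−20.0)
= 0.0860 × 1.047^-13.7 = 0.0860 × 0.5325 = 0.04580 d⁻¹.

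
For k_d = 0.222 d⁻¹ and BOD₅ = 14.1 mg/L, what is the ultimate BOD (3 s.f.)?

BOD₅ = L₀(1 − e^(−5k_d)) ⇒ L₀ = BOD₅ / (1 − e^(−5×0.222))
= 14.1 / (1 − 0.3296) = 14.1 / 0.6704 = 21.03 mg/L.

L₀ ≈ 21.0 mg/L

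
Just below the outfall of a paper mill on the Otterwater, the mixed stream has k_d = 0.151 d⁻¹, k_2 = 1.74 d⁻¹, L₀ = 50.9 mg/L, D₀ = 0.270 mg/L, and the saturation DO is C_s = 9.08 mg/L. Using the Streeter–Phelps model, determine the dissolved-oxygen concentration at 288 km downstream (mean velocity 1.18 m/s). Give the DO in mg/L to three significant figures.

Travel time t = x/v = 288 km / (1.18 m/s) = 288000 m / 1.18 m/s = 244100 s = 2.825 d.
k_d L₀/(k_2−k_d) = 0.151×50.9/(1.74−0.151) = 7.686/1.589 = 4.837 mg/L.
e^(−k_d t) = e^(−0.151×2.825) = 0.6528; e^(−k_2 t) = e^(−1.74×2.825) = 0.007334.
D = 4.837 × (0.6528 − 0.007334) + 0.270 × 0.007334 = 3.122 + 0.001980 = 3.124 mg/L.
DO = C_s − D = 9.08 − 3.124 = 5.956 mg/L.

DO ≈ 5.96 mg/L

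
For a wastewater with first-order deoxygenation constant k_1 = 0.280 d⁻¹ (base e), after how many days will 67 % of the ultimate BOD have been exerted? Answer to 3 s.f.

y/L₀ = 1 − e^(−k_1 t) = 0.67 ⇒ e^(−k_1 t) = 0.330
t = −ln(0.330) / 0.280 = 1.109 / 0.280 = 3.960 d.

t ≈ 3.96 d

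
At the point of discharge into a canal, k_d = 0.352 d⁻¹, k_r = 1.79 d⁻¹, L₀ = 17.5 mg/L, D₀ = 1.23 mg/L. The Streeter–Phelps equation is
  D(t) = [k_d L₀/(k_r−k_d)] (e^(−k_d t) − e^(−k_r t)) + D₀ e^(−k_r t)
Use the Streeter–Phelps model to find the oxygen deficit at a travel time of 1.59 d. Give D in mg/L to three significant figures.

k_d L₀/(k_r−k_d) = 0.352×17.5/(1.79−0.352) = 6.160/1.438 = 4.284 mg/L.
e^(−k_d t) = e^(−0.352×1.590) = 0.5714; e^(−k_r t) = e^(−1.79×1.590) = 0.05807.
D = 4.284 × (0.5714 − 0.05807) + 1.23 × 0.05807 = 2.199 + 0.07143 = 2.270 mg/L.

D ≈ 2.27 mg/L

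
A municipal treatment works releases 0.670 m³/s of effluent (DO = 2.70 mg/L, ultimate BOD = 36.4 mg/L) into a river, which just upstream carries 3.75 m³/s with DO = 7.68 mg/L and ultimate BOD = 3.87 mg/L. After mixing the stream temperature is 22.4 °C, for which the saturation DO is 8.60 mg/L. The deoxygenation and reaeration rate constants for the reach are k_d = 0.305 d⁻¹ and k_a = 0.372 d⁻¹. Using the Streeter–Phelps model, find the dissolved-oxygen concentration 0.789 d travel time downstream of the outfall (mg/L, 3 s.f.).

DO ≈ 5.73 mg/L

Mixed DO = (3.75×7.68 + 0.670×2.70)/(3.75+0.670) = 30.61/4.420 = 6.925 mg/L.
Mixed L₀ = (3.75×3.87 + 0.670×36.4)/(4.420) = 38.90/4.420 = 8.801 mg/L.
Initial deficit D₀ = C_s − DO₀ = 8.60 − 6.925 = 1.675 mg/L.
D(0.789) = [0.305×8.801/(0.372−0.305)](e^(−0.305×0.789) − e^(−0.372×0.789)) + 1.675 e^(−0.372×0.789)
= 40.06 × (0.7861 − 0.7456) + 1.675 × 0.7456 = 2.871 mg/L.
DO = 8.60 − 2.871 = 5.729 mg/L.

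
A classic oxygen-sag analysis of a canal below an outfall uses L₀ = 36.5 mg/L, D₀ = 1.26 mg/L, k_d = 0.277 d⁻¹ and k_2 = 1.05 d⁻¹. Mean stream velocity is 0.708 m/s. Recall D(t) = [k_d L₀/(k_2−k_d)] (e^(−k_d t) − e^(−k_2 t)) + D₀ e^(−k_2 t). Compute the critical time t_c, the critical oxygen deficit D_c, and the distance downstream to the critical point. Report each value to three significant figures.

t_c = [1/(k_2−k_d)] ln[(k_2/k_d)(1 − D₀(k_2−k_d)/(k_d L₀))]
= [1/(1.05−0.277)] ln[(1.05/0.277)(1 − 1.26×0.7730/(0.277×36.5))]
= (1/0.7730) ln[3.791 × 0.9037] = 1.294 × ln(3.425) = 1.294 × 1.231 = 1.593 d.
D_c = (k_d/k_2) L₀ e^(−k_d t_c) = (0.277/1.05) × 36.5 × e^(−0.277×1.593) = 0.2638 × 36.5 × 0.6433 = 6.194 mg/L.
x_c = v t_c = 0.708 m/s × 1.593 d × 86400 s/d = 97430 m ≈ 97.4 km.

t_c ≈ 1.59 d; D_c ≈ 6.19 mg/L; x_c ≈ 97.4 km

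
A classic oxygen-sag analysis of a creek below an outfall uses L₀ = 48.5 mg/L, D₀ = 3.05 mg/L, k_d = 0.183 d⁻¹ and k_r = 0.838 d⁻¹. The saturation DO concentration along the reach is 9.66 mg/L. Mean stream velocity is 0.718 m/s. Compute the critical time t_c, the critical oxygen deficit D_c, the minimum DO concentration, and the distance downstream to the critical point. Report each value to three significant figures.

t_c ≈ 1.93 d; D_c ≈ 7.43 mg/L; min DO ≈ 2.23 mg/L; x_c ≈ 120 km

t_c = [1/(k_r−k_d)] ln[(k_r/k_d)(1 − D₀(k_r−k_d)/(k_d L₀))]
= [1/(0.838−0.183)] ln[(0.838/0.183)(1 − 3.05×0.6550/(0.183×48.5))]
= (1/0.6550) ln[4.579 × 0.7749] = 1.527 × ln(3.549) = 1.527 × 1.267 = 1.934 d.
L(t_c) = L₀ e^(−k_d t_c) = 48.5 × 0.7020 = 34.05 mg/L, and at the critical point k_r D_c = k_d L, so D_c = (0.183/0.838) × 34.05 = 7.435 mg/L.
Minimum DO = C_s − D_c = 9.66 − 7.435 = 2.225 mg/L.
x_c = v t_c = 0.718 m/s × 1.934 d × 86400 s/d = 120000 m ≈ 120 km.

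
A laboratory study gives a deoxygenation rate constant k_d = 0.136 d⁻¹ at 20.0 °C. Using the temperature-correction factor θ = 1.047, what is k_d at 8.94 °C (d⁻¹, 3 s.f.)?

k_d ≈ 0.0818 d⁻¹

k_d(T₂) = k_d(T₁) · θ^(T₂−T₁) = 0.136 × 1.047^(8.94−20.0)
= 0.136 × 1.047^-11.1 = 0.136 × 0.6017 = 0.08183 d⁻¹.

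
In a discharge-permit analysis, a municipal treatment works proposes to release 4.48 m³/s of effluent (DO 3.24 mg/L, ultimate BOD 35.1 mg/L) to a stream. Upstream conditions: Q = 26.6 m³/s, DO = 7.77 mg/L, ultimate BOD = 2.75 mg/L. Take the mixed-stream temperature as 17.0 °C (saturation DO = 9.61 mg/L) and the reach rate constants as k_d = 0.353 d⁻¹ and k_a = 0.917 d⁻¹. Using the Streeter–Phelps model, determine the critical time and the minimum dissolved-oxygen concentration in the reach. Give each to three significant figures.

t_c ≈ 0.326 d; minimum DO ≈ 7.07 mg/L

Mixed DO = (26.6×7.77 + 4.48×3.24)/(26.6+4.48) = 221.2/31.08 = 7.117 mg/L.
Mixed L₀ = (26.6×2.75 + 4.48×35.1)/(31.08) = 230.4/31.08 = 7.413 mg/L.
Initial deficit D₀ = C_s − DO₀ = 9.61 − 7.117 = 2.493 mg/L.
t_c = (1/0.5640) ln[(0.917/0.353)(1 − 2.493×0.5640/(0.353×7.413))] = 1.773 × ln(1.202) = 0.3261 d.
D_c = (0.353/0.917) × 7.413 × e^(−0.353×0.3261) = 0.3850 × 7.413 × 0.8913 = 2.543 mg/L.
Minimum DO = 9.61 − 2.543 = 7.067 mg/L.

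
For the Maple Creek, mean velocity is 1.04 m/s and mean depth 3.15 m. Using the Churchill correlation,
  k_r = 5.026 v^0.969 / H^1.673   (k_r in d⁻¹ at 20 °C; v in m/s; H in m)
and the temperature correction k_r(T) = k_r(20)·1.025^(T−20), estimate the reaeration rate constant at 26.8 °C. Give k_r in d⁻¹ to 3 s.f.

k_r(20) = 5.026 × 1.04^0.969 / 3.15^1.673 = 5.026 × 1.039 / 6.818 = 0.7657 d⁻¹.
k_r(26.8) = 0.7657 × 1.025^(26.8−20) = 0.7657 × 1.183 = 0.9057 d⁻¹.

k_r ≈ 0.906 d⁻¹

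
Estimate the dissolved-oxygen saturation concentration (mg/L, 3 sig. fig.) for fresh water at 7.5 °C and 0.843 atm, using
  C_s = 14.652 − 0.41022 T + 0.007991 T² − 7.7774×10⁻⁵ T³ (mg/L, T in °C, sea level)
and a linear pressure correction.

At sea level: C_s = 14.652 − 0.41022×7.5 + 0.007991×7.5² − 7.7774×10⁻⁵×7.5³ = 11.99 mg/L.
Pressure correction: C_s' = 11.99 × 0.843 = 10.11 mg/L.

C_s ≈ 10.1 mg/L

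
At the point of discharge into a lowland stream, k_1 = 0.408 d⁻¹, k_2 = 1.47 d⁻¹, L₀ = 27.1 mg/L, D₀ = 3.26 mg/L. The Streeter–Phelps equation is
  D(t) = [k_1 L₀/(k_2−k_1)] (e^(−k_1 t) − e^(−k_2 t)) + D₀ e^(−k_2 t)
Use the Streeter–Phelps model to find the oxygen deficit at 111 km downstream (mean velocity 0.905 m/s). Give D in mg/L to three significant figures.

Travel time t = x/v = 111 km / (0.905 m/s) = 111000 m / 0.905 m/s = 122700 s = 1.420 d.
k_1 L₀/(k_2−k_1) = 0.408×27.1/(1.47−0.408) = 11.06/1.062 = 10.41 mg/L.
e^(−k_1 t) = e^(−0.408×1.420) = 0.5604; e^(−k_2 t) = e^(−1.47×1.420) = 0.1241.
D = 10.41 × (0.5604 − 0.1241) + 3.26 × 0.1241 = 4.542 + 0.4045 = 4.947 mg/L.

D ≈ 4.95 mg/L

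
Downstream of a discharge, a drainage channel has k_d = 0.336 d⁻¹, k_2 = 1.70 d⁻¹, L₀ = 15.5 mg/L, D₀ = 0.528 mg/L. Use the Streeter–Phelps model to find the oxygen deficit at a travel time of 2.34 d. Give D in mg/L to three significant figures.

D ≈ 1.68 mg/L

k_d L₀/(k_2−k_d) = 0.336×15.5/(1.70−0.336) = 5.208/1.364 = 3.818 mg/L.
e^(−k_d t) = e^(−0.336×2.340) = 0.4556; e^(−k_2 t) = e^(−1.70×2.340) = 0.01872.
D = 3.818 × (0.4556 − 0.01872) + 0.528 × 0.01872 = 1.668 + 0.009886 = 1.678 mg/L.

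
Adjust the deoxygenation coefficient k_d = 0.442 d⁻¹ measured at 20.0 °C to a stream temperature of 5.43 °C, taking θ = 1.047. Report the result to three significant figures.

k_d ≈ 0.226 d⁻¹

k_d(T₂) = k_d(T₁) · θ^(T₂−T₁) = 0.442 × 1.047^(5.43−20.0)
= 0.442 × 1.047^-14.6 = 0.442 × 0.5121 = 0.2264 d⁻¹.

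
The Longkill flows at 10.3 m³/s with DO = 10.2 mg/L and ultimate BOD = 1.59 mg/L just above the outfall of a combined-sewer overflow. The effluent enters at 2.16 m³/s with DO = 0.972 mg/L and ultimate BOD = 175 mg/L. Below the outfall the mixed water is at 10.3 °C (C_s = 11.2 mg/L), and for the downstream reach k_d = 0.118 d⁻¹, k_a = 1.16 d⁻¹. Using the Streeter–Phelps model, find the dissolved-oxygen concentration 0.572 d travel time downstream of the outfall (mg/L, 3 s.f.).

Mixed DO = (10.3×10.2 + 2.16×0.972)/(10.3+2.16) = 107.2/12.46 = 8.600 mg/L.
Mixed L₀ = (10.3×1.59 + 2.16×175)/(12.46) = 394.4/12.46 = 31.65 mg/L.
Initial deficit D₀ = C_s − DO₀ = 11.2 − 8.600 = 2.600 mg/L.
D(0.572) = [0.118×31.65/(1.16−0.118)](e^(−0.118×0.572) − e^(−1.16×0.572)) + 2.600 e^(−1.16×0.572)
= 3.584 × (0.9347 − 0.5150) + 2.600 × 0.5150 = 2.843 mg/L.
DO = 11.2 − 2.843 = 8.357 mg/L.

DO ≈ 8.36 mg/L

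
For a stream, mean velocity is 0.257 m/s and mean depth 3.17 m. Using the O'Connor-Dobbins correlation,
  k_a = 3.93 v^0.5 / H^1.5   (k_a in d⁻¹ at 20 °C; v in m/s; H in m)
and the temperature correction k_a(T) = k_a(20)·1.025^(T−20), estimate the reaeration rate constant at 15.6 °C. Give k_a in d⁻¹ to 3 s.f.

k_a(20) = 3.93 × 0.257^0.5 / 3.17^1.5 = 3.93 × 0.5070 / 5.644 = 0.3530 d⁻¹.
k_a(15.6) = 0.3530 × 1.025^(15.6−20) = 0.3530 × 0.8970 = 0.3167 d⁻¹.

k_a ≈ 0.317 d⁻¹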